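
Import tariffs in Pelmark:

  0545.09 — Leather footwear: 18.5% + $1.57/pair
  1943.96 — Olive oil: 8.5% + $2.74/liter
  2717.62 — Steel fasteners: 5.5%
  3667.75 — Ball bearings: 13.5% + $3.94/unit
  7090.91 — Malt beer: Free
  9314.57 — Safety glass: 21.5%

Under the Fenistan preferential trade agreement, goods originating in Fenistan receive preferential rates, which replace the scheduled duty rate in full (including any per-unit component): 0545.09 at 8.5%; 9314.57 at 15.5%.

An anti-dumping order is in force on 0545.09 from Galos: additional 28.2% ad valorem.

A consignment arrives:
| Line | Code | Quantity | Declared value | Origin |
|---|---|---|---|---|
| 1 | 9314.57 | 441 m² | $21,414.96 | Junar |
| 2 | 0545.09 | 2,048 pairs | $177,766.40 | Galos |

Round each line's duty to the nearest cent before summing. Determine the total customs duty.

$90,836.49

Line 1 (9314.57, Junar, 441 m², $21,414.96):
Base rate for 9314.57 is 21.5%.
9314.57 has an FTA preferential rate, but origin Junar is not Fenistan; base rate stands.
Duty = $21,414.96 × 21.5% = $4,604.22.
Line 2 (0545.09, Galos, 2,048 pairs, $177,766.40):
Base rate for 0545.09 is 18.5% + $1.57/pair.
0545.09 has an FTA preferential rate, but origin Galos is not Fenistan; base rate stands.
Additional duty on 0545.09 from Galos: +28.2%. Applied ad valorem rate: 18.5% + 28.2% = 46.7%.
Duty = $177,766.40 × 46.7% + 2,048 × $1.57 = $86,232.27.
Total = $4,604.22 + $86,232.27 = $90,836.49.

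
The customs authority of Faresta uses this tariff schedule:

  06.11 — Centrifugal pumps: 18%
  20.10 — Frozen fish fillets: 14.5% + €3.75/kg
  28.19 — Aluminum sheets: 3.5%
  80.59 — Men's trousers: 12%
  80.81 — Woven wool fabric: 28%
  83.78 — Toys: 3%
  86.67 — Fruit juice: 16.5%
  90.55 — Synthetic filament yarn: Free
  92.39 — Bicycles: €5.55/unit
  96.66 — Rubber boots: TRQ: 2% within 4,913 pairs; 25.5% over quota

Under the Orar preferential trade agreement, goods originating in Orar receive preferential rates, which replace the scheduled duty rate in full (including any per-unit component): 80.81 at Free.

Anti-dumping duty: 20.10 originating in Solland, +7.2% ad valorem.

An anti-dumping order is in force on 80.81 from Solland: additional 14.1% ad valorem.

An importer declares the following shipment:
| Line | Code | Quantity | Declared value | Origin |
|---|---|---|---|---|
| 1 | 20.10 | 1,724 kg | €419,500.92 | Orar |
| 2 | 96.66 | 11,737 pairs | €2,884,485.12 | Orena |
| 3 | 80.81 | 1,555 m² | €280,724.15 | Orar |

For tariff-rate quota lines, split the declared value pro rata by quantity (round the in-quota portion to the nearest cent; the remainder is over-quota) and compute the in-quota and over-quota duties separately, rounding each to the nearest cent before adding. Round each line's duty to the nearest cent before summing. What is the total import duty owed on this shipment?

€519,092.90

Line 1 (20.10, Orar, 1,724 kg, €419,500.92):
Base rate for 20.10 is 14.5% + €3.75/kg.
Origin Orar is the FTA partner but 20.10 is not on the preference list; base rate stands.
The additional-duty order on 20.10 targets Solland, not Orar; it does not apply.
Duty = €419,500.92 × 14.5% + 1,724 × €3.75 = €67,292.63.
Line 2 (96.66, Orena, 11,737 pairs, €2,884,485.12):
Code 96.66 is under a tariff-rate quota (threshold 4,913 pairs). In-quota: 4,913 pairs at 2%; over-quota: 6,824 pairs at 25.5%.
Pro-rata value split: in-quota = €2,884,485.12 × 4,913/11,737 = €1,207,418.88; over-quota = €2,884,485.12 − €1,207,418.88 = €1,677,066.24.
In-quota duty = €1,207,418.88 × 2% = €24,148.38. Over-quota duty = €1,677,066.24 × 25.5% = €427,651.89.
Line duty = €24,148.38 + €427,651.89 = €451,800.27.
Line 3 (80.81, Orar, 1,555 m², €280,724.15):
Base rate for 80.81 is 28%.
Origin Orar qualifies under the Faresta–Orar agreement and 80.81 is covered: preferential rate Free applies instead.
The additional-duty order on 80.81 targets Solland, not Orar; it does not apply.
Duty = €280,724.15 × 0% = €0.00.
Total = €67,292.63 + €451,800.27 + €0.00 = €519,092.90.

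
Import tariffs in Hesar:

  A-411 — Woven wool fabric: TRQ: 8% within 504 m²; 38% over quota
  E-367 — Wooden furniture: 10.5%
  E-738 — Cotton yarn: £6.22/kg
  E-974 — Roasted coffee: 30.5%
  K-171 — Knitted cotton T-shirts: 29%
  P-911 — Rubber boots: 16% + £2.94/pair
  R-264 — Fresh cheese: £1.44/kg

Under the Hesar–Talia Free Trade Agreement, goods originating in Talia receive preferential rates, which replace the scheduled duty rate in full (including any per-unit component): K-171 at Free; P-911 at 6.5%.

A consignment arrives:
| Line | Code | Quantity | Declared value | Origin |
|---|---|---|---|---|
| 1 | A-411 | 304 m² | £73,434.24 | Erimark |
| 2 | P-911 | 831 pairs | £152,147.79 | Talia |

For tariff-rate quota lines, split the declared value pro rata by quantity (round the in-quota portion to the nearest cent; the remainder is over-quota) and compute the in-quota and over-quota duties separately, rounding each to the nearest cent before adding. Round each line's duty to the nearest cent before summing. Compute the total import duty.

£15,764.35

Line 1 (A-411, Erimark, 304 m², £73,434.24):
Code A-411 is under a tariff-rate quota (threshold 504 m²). Quantity 304 m² is within the quota, so the in-quota rate 8% applies to the full value.
Duty = £73,434.24 × 8% = £5,874.74.
Line 2 (P-911, Talia, 831 pairs, £152,147.79):
Base rate for P-911 is 16% + £2.94/pair.
Origin Talia qualifies under the Hesar–Talia agreement and P-911 is covered: preferential rate 6.5% applies instead.
Duty = £152,147.79 × 6.5% = £9,889.61.
Total = £5,874.74 + £9,889.61 = £15,764.35.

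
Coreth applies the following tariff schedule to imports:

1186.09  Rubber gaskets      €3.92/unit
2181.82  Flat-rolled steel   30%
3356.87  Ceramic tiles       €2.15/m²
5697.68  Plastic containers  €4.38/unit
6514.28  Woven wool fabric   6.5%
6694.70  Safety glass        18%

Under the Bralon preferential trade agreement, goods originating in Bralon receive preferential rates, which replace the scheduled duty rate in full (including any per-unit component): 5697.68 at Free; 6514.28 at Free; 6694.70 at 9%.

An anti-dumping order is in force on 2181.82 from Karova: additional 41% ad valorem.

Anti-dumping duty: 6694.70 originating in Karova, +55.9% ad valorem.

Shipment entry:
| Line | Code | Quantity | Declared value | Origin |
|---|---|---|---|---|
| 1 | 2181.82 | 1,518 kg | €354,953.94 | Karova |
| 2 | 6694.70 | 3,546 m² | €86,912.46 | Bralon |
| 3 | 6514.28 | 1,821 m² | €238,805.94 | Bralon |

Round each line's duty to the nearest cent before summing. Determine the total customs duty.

€259,839.42

Line 1 (2181.82, Karova, 1,518 kg, €354,953.94):
Base rate for 2181.82 is 30%.
Additional duty on 2181.82 from Karova: +41%. Applied ad valorem rate: 30% + 41% = 71%.
Duty = €354,953.94 × 71% = €252,017.30.
Line 2 (6694.70, Bralon, 3,546 m², €86,912.46):
Base rate for 6694.70 is 18%.
Origin Bralon qualifies under the Coreth–Bralon agreement and 6694.70 is covered: preferential rate 9% applies instead.
The additional-duty order on 6694.70 targets Karova, not Bralon; it does not apply.
Duty = €86,912.46 × 9% = €7,822.12.
Line 3 (6514.28, Bralon, 1,821 m², €238,805.94):
Base rate for 6514.28 is 6.5%.
Origin Bralon qualifies under the Coreth–Bralon agreement and 6514.28 is covered: preferential rate Free applies instead.
Duty = €238,805.94 × 0% = €0.00.
Total = €252,017.30 + €7,822.12 + €0.00 = €259,839.42.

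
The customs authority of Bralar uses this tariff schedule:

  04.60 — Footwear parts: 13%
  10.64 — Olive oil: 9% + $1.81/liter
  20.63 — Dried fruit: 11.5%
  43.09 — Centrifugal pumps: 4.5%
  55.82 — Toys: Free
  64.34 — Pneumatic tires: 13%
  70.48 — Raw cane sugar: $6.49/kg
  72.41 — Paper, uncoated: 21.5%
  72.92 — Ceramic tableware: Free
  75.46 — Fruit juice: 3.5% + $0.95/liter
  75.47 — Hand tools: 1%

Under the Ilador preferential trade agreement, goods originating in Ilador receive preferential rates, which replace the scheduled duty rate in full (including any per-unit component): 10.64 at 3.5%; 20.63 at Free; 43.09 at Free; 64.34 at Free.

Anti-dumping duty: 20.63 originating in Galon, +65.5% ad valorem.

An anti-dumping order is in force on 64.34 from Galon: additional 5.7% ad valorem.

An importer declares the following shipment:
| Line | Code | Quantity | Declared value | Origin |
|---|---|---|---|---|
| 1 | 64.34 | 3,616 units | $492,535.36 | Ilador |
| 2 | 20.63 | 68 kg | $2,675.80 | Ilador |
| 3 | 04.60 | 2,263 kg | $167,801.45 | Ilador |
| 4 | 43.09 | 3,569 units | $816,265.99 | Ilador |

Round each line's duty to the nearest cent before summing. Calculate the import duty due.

$21,814.19

Line 1 (64.34, Ilador, 3,616 units, $492,535.36):
Base rate for 64.34 is 13%.
Origin Ilador qualifies under the Bralar–Ilador agreement and 64.34 is covered: preferential rate Free applies instead.
The additional-duty order on 64.34 targets Galon, not Ilador; it does not apply.
Duty = $492,535.36 × 0% = $0.00.
Line 2 (20.63, Ilador, 68 kg, $2,675.80):
Base rate for 20.63 is 11.5%.
Origin Ilador qualifies under the Bralar–Ilador agreement and 20.63 is covered: preferential rate Free applies instead.
The additional-duty order on 20.63 targets Galon, not Ilador; it does not apply.
Duty = $2,675.80 × 0% = $0.00.
Line 3 (04.60, Ilador, 2,263 kg, $167,801.45):
Base rate for 04.60 is 13%.
Origin Ilador is the FTA partner but 04.60 is not on the preference list; base rate stands.
Duty = $167,801.45 × 13% = $21,814.19.
Line 4 (43.09, Ilador, 3,569 units, $816,265.99):
Base rate for 43.09 is 4.5%.
Origin Ilador qualifies under the Bralar–Ilador agreement and 43.09 is covered: preferential rate Free applies instead.
Duty = $816,265.99 × 0% = $0.00.
Total = $0.00 + $0.00 + $21,814.19 + $0.00 = $21,814.19.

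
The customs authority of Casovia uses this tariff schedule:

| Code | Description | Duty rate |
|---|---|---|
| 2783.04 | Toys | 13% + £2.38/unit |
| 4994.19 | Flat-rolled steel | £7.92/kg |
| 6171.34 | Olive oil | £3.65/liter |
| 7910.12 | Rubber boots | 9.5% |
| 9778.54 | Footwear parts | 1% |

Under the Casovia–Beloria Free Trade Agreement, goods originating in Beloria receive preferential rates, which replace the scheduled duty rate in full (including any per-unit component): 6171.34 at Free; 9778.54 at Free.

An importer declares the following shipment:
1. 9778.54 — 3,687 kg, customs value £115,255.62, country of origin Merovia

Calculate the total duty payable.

Line 1 (9778.54, Merovia, 3,687 kg, £115,255.62):
Base rate for 9778.54 is 1%.
9778.54 has an FTA preferential rate, but origin Merovia is not Beloria; base rate stands.
Duty = £115,255.62 × 1% = £1,152.56.

£1,152.56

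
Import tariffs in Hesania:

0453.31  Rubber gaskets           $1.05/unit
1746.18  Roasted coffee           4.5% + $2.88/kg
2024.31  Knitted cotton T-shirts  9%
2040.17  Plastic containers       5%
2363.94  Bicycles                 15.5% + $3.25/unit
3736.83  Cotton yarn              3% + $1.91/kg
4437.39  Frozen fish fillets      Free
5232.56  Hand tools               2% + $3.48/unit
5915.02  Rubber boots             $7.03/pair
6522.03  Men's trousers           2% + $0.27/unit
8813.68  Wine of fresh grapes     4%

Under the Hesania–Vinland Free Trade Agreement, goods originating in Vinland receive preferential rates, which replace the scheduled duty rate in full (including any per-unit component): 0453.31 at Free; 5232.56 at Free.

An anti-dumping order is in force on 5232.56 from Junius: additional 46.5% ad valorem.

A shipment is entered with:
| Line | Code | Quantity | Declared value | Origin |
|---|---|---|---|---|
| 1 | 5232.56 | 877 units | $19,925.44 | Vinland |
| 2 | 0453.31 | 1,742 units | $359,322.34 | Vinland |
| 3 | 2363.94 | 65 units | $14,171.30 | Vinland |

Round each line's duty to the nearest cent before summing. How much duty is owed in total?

$2,407.80

Line 1 (5232.56, Vinland, 877 units, $19,925.44):
Base rate for 5232.56 is 2% + $3.48/unit.
Origin Vinland qualifies under the Hesania–Vinland agreement and 5232.56 is covered: preferential rate Free applies instead.
The additional-duty order on 5232.56 targets Junius, not Vinland; it does not apply.
Duty = $19,925.44 × 0% = $0.00.
Line 2 (0453.31, Vinland, 1,742 units, $359,322.34):
Base rate for 0453.31 is $1.05/unit.
Origin Vinland qualifies under the Hesania–Vinland agreement and 0453.31 is covered: preferential rate Free applies instead.
Duty = $359,322.34 × 0% = $0.00.
Line 3 (2363.94, Vinland, 65 units, $14,171.30):
Base rate for 2363.94 is 15.5% + $3.25/unit.
Origin Vinland is the FTA partner but 2363.94 is not on the preference list; base rate stands.
Duty = $14,171.30 × 15.5% + 65 × $3.25 = $2,407.80.
Total = $0.00 + $0.00 + $2,407.80 = $2,407.80.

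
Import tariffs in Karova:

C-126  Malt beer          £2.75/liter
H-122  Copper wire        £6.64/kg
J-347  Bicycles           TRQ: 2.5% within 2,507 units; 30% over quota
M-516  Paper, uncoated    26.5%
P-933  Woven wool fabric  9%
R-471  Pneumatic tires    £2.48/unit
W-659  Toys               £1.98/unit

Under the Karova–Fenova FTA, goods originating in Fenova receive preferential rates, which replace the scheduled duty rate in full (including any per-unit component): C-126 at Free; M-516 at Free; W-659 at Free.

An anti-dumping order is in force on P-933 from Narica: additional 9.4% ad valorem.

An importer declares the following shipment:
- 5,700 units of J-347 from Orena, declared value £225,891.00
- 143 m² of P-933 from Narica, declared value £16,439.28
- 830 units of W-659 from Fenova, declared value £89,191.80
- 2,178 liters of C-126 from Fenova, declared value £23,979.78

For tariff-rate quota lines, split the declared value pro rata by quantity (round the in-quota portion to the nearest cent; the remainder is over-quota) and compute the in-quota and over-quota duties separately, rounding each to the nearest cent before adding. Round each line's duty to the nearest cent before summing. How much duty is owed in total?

£43,470.22

Line 1 (J-347, Orena, 5,700 units, £225,891.00):
Code J-347 is under a tariff-rate quota (threshold 2,507 units). In-quota: 2,507 units at 2.5%; over-quota: 3,193 units at 30%.
Pro-rata value split: in-quota = £225,891.00 × 2,507/5,700 = £99,352.41; over-quota = £225,891.00 − £99,352.41 = £126,538.59.
In-quota duty = £99,352.41 × 2.5% = £2,483.81. Over-quota duty = £126,538.59 × 30% = £37,961.58.
Line duty = £2,483.81 + £37,961.58 = £40,445.39.
Line 2 (P-933, Narica, 143 m², £16,439.28):
Base rate for P-933 is 9%.
Additional duty on P-933 from Narica: +9.4%. Applied ad valorem rate: 9% + 9.4% = 18.4%.
Duty = £16,439.28 × 18.4% = £3,024.83.
Line 3 (W-659, Fenova, 830 units, £89,191.80):
Base rate for W-659 is £1.98/unit.
Origin Fenova qualifies under the Karova–Fenova agreement and W-659 is covered: preferential rate Free applies instead.
Duty = £89,191.80 × 0% = £0.00.
Line 4 (C-126, Fenova, 2,178 liters, £23,979.78):
Base rate for C-126 is £2.75/liter.
Origin Fenova qualifies under the Karova–Fenova agreement and C-126 is covered: preferential rate Free applies instead.
Duty = £23,979.78 × 0% = £0.00.
Total = £40,445.39 + £3,024.83 + £0.00 + £0.00 = £43,470.22.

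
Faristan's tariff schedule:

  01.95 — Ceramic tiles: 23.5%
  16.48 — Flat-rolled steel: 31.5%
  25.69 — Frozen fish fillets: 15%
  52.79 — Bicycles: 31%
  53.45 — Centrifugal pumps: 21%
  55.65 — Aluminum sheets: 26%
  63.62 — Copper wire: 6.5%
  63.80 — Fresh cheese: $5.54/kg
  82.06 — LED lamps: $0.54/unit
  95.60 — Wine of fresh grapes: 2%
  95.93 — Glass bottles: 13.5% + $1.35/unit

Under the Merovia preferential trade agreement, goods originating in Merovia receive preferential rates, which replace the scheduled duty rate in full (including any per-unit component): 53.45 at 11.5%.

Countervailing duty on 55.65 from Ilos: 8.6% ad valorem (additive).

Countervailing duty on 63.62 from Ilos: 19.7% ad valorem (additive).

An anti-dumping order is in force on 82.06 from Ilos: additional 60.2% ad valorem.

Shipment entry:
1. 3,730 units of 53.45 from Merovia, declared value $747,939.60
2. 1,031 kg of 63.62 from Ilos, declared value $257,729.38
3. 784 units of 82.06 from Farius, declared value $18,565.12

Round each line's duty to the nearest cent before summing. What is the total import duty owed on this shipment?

$153,961.51

Line 1 (53.45, Merovia, 3,730 units, $747,939.60):
Base rate for 53.45 is 21%.
Origin Merovia qualifies under the Faristan–Merovia agreement and 53.45 is covered: preferential rate 11.5% applies instead.
Duty = $747,939.60 × 11.5% = $86,013.05.
Line 2 (63.62, Ilos, 1,031 kg, $257,729.38):
Base rate for 63.62 is 6.5%.
Additional duty on 63.62 from Ilos: +19.7%. Applied ad valorem rate: 6.5% + 19.7% = 26.2%.
Duty = $257,729.38 × 26.2% = $67,525.10.
Line 3 (82.06, Farius, 784 units, $18,565.12):
Base rate for 82.06 is $0.54/unit.
The additional-duty order on 82.06 targets Ilos, not Farius; it does not apply.
Duty = 784 × $0.54 = $423.36.
Total = $86,013.05 + $67,525.10 + $423.36 = $153,961.51.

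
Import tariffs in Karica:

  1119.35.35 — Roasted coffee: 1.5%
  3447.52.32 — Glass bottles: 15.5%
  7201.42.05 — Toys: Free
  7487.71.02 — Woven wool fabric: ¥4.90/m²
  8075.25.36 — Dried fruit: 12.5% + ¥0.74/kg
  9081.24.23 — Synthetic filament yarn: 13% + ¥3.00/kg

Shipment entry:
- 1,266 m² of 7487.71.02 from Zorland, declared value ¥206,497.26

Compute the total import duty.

Line 1 (7487.71.02, Zorland, 1,266 m², ¥206,497.26):
Base rate for 7487.71.02 is ¥4.90/m².
Duty = 1,266 × ¥4.90 = ¥6,203.40.

¥6,203.40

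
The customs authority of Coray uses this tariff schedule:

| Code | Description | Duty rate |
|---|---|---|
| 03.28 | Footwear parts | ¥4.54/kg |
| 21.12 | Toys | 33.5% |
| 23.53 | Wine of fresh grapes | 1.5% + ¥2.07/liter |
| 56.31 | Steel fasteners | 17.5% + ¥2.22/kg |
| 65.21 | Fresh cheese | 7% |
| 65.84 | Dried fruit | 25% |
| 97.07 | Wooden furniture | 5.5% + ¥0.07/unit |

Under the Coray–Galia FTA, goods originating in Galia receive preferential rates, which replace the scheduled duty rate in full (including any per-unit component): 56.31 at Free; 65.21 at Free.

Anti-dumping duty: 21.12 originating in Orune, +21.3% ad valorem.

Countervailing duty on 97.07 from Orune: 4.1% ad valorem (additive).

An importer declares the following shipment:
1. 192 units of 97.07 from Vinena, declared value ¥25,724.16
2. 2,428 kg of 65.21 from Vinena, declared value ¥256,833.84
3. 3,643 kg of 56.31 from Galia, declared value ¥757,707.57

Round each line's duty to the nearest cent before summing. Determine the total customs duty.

Line 1 (97.07, Vinena, 192 units, ¥25,724.16):
Base rate for 97.07 is 5.5% + ¥0.07/unit.
The additional-duty order on 97.07 targets Orune, not Vinena; it does not apply.
Duty = ¥25,724.16 × 5.5% + 192 × ¥0.07 = ¥1,428.27.
Line 2 (65.21, Vinena, 2,428 kg, ¥256,833.84):
Base rate for 65.21 is 7%.
65.21 has an FTA preferential rate, but origin Vinena is not Galia; base rate stands.
Duty = ¥256,833.84 × 7% = ¥17,978.37.
Line 3 (56.31, Galia, 3,643 kg, ¥757,707.57):
Base rate for 56.31 is 17.5% + ¥2.22/kg.
Origin Galia qualifies under the Coray–Galia agreement and 56.31 is covered: preferential rate Free applies instead.
Duty = ¥757,707.57 × 0% = ¥0.00.
Total = ¥1,428.27 + ¥17,978.37 + ¥0.00 = ¥19,406.64.

¥19,406.64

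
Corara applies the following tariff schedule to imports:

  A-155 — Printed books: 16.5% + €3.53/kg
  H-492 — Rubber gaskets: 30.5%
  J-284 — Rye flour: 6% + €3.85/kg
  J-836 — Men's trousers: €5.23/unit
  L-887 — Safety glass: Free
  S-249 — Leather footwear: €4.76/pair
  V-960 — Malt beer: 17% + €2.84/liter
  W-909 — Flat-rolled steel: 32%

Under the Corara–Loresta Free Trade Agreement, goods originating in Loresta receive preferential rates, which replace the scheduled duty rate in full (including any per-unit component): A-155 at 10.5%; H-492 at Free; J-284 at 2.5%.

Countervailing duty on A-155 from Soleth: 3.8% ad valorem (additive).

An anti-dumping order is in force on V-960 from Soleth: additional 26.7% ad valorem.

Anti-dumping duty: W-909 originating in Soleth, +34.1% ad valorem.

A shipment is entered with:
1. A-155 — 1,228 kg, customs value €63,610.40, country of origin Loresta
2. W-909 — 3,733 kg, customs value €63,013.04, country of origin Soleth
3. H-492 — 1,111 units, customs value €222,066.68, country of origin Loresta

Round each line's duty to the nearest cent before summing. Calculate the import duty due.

€48,330.71

Line 1 (A-155, Loresta, 1,228 kg, €63,610.40):
Base rate for A-155 is 16.5% + €3.53/kg.
Origin Loresta qualifies under the Corara–Loresta agreement and A-155 is covered: preferential rate 10.5% applies instead.
The additional-duty order on A-155 targets Soleth, not Loresta; it does not apply.
Duty = €63,610.40 × 10.5% = €6,679.09.
Line 2 (W-909, Soleth, 3,733 kg, €63,013.04):
Base rate for W-909 is 32%.
Additional duty on W-909 from Soleth: +34.1%. Applied ad valorem rate: 32% + 34.1% = 66.1%.
Duty = €63,013.04 × 66.1% = €41,651.62.
Line 3 (H-492, Loresta, 1,111 units, €222,066.68):
Base rate for H-492 is 30.5%.
Origin Loresta qualifies under the Corara–Loresta agreement and H-492 is covered: preferential rate Free applies instead.
Duty = €222,066.68 × 0% = €0.00.
Total = €6,679.09 + €41,651.62 + €0.00 = €48,330.71.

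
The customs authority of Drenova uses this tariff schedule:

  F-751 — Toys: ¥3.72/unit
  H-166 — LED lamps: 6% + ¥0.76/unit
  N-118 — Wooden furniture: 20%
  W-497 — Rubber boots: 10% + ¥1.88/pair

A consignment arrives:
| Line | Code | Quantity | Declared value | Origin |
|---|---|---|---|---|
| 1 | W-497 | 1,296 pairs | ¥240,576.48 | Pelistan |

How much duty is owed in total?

¥26,494.13

Line 1 (W-497, Pelistan, 1,296 pairs, ¥240,576.48):
Base rate for W-497 is 10% + ¥1.88/pair.
Duty = ¥240,576.48 × 10% + 1,296 × ¥1.88 = ¥26,494.13.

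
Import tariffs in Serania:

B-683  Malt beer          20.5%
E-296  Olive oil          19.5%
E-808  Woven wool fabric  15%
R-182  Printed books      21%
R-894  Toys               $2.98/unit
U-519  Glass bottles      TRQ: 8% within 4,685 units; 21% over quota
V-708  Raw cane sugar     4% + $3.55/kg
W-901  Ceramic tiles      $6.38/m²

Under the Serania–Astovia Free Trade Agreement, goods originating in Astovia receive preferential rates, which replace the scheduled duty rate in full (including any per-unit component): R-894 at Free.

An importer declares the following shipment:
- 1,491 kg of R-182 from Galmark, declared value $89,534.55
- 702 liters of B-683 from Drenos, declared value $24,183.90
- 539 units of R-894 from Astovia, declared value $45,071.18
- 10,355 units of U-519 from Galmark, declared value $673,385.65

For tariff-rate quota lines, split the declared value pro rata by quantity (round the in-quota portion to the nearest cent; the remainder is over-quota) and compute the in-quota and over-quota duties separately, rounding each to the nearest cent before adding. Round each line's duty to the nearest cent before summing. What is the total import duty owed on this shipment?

$125,564.42

Line 1 (R-182, Galmark, 1,491 kg, $89,534.55):
Base rate for R-182 is 21%.
Duty = $89,534.55 × 21% = $18,802.26.
Line 2 (B-683, Drenos, 702 liters, $24,183.90):
Base rate for B-683 is 20.5%.
Duty = $24,183.90 × 20.5% = $4,957.70.
Line 3 (R-894, Astovia, 539 units, $45,071.18):
Base rate for R-894 is $2.98/unit.
Origin Astovia qualifies under the Serania–Astovia agreement and R-894 is covered: preferential rate Free applies instead.
Duty = $45,071.18 × 0% = $0.00.
Line 4 (U-519, Galmark, 10,355 units, $673,385.65):
Code U-519 is under a tariff-rate quota (threshold 4,685 units). In-quota: 4,685 units at 8%; over-quota: 5,670 units at 21%.
Pro-rata value split: in-quota = $673,385.65 × 4,685/10,355 = $304,665.55; over-quota = $673,385.65 − $304,665.55 = $368,720.10.
In-quota duty = $304,665.55 × 8% = $24,373.24. Over-quota duty = $368,720.10 × 21% = $77,431.22.
Line duty = $24,373.24 + $77,431.22 = $101,804.46.
Total = $18,802.26 + $4,957.70 + $0.00 + $101,804.46 = $125,564.42.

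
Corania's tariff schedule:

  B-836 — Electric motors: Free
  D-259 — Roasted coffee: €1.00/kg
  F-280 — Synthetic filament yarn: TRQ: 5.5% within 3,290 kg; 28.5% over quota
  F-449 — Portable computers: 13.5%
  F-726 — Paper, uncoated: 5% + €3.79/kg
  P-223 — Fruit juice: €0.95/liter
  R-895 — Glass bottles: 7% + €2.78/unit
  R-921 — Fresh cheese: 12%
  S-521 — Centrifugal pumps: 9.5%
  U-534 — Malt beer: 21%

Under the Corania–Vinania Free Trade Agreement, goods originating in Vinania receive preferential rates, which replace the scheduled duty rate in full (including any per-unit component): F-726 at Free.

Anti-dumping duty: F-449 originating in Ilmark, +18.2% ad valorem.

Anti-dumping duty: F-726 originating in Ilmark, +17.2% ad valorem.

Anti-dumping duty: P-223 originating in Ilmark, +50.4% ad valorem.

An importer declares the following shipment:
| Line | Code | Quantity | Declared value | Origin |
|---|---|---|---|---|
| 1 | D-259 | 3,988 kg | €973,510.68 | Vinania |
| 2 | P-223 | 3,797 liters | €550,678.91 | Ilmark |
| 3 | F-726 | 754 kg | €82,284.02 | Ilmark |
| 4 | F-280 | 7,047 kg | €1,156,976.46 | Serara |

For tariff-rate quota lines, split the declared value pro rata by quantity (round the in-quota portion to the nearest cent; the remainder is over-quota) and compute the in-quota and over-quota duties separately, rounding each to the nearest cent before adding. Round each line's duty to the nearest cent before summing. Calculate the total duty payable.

€511,765.31

Line 1 (D-259, Vinania, 3,988 kg, €973,510.68):
Base rate for D-259 is €1.00/kg.
Origin Vinania is the FTA partner but D-259 is not on the preference list; base rate stands.
Duty = 3,988 × €1.00 = €3,988.00.
Line 2 (P-223, Ilmark, 3,797 liters, €550,678.91):
Base rate for P-223 is €0.95/liter.
Additional duty on P-223 from Ilmark: +50.4% ad valorem. Applied ad valorem rate = 50.4%.
Duty = €550,678.91 × 50.4% + 3,797 × €0.95 = €281,149.32.
Line 3 (F-726, Ilmark, 754 kg, €82,284.02):
Base rate for F-726 is 5% + €3.79/kg.
F-726 has an FTA preferential rate, but origin Ilmark is not Vinania; base rate stands.
Additional duty on F-726 from Ilmark: +17.2%. Applied ad valorem rate: 5% + 17.2% = 22.2%.
Duty = €82,284.02 × 22.2% + 754 × €3.79 = €21,124.71.
Line 4 (F-280, Serara, 7,047 kg, €1,156,976.46):
Code F-280 is under a tariff-rate quota (threshold 3,290 kg). In-quota: 3,290 kg at 5.5%; over-quota: 3,757 kg at 28.5%.
Pro-rata value split: in-quota = €1,156,976.46 × 3,290/7,047 = €540,152.20; over-quota = €1,156,976.46 − €540,152.20 = €616,824.26.
In-quota duty = €540,152.20 × 5.5% = €29,708.37. Over-quota duty = €616,824.26 × 28.5% = €175,794.91.
Line duty = €29,708.37 + €175,794.91 = €205,503.28.
Total = €3,988.00 + €281,149.32 + €21,124.71 + €205,503.28 = €511,765.31.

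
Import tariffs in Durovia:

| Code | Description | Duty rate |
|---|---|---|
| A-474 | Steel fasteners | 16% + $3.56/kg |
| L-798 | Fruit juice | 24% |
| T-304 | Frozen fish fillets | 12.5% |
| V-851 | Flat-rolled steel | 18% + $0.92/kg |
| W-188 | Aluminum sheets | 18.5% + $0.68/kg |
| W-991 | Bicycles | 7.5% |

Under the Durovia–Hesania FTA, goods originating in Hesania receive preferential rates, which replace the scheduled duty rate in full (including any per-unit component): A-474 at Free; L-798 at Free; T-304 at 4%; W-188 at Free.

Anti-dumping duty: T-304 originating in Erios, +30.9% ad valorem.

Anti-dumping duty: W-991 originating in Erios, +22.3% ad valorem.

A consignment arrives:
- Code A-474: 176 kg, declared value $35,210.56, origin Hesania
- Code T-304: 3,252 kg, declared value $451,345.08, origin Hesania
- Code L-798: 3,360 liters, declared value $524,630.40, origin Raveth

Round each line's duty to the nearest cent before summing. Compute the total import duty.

Line 1 (A-474, Hesania, 176 kg, $35,210.56):
Base rate for A-474 is 16% + $3.56/kg.
Origin Hesania qualifies under the Durovia–Hesania agreement and A-474 is covered: preferential rate Free applies instead.
Duty = $35,210.56 × 0% = $0.00.
Line 2 (T-304, Hesania, 3,252 kg, $451,345.08):
Base rate for T-304 is 12.5%.
Origin Hesania qualifies under the Durovia–Hesania agreement and T-304 is covered: preferential rate 4% applies instead.
The additional-duty order on T-304 targets Erios, not Hesania; it does not apply.
Duty = $451,345.08 × 4% = $18,053.80.
Line 3 (L-798, Raveth, 3,360 liters, $524,630.40):
Base rate for L-798 is 24%.
L-798 has an FTA preferential rate, but origin Raveth is not Hesania; base rate stands.
Duty = $524,630.40 × 24% = $125,911.30.
Total = $0.00 + $18,053.80 + $125,911.30 = $143,965.10.

$143,965.10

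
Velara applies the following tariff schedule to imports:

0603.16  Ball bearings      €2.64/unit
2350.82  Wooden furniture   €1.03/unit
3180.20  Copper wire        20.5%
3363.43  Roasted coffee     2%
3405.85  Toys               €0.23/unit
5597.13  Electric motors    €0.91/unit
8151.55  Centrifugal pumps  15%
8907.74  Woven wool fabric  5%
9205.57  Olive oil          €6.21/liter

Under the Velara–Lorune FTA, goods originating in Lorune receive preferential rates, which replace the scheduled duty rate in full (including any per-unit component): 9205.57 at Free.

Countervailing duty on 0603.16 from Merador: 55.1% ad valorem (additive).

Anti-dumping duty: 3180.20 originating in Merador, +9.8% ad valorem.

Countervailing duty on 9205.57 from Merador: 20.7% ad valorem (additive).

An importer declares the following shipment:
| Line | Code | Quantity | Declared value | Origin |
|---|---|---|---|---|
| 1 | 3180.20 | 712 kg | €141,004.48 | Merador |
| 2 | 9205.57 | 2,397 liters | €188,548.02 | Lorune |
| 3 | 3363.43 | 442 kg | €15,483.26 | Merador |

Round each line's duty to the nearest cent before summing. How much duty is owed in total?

Line 1 (3180.20, Merador, 712 kg, €141,004.48):
Base rate for 3180.20 is 20.5%.
Additional duty on 3180.20 from Merador: +9.8%. Applied ad valorem rate: 20.5% + 9.8% = 30.3%.
Duty = €141,004.48 × 30.3% = €42,724.36.
Line 2 (9205.57, Lorune, 2,397 liters, €188,548.02):
Base rate for 9205.57 is €6.21/liter.
Origin Lorune qualifies under the Velara–Lorune agreement and 9205.57 is covered: preferential rate Free applies instead.
The additional-duty order on 9205.57 targets Merador, not Lorune; it does not apply.
Duty = €188,548.02 × 0% = €0.00.
Line 3 (3363.43, Merador, 442 kg, €15,483.26):
Base rate for 3363.43 is 2%.
Duty = €15,483.26 × 2% = €309.67.
Total = €42,724.36 + €0.00 + €309.67 = €43,034.03.

€43,034.03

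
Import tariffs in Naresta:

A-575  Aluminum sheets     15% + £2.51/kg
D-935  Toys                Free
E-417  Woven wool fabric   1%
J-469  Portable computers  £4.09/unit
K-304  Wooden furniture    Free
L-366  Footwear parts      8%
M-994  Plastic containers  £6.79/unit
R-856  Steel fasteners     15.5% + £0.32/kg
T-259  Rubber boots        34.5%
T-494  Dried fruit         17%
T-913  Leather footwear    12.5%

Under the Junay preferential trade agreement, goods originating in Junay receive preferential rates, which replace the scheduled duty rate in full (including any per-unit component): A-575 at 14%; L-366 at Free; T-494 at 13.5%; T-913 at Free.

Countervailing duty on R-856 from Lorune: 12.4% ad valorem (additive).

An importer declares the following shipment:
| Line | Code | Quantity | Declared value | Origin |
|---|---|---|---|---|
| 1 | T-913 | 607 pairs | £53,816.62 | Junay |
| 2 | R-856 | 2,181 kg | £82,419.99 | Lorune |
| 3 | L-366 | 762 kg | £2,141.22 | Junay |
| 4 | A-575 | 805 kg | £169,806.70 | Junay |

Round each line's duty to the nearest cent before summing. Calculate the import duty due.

£47,466.04

Line 1 (T-913, Junay, 607 pairs, £53,816.62):
Base rate for T-913 is 12.5%.
Origin Junay qualifies under the Naresta–Junay agreement and T-913 is covered: preferential rate Free applies instead.
Duty = £53,816.62 × 0% = £0.00.
Line 2 (R-856, Lorune, 2,181 kg, £82,419.99):
Base rate for R-856 is 15.5% + £0.32/kg.
Additional duty on R-856 from Lorune: +12.4%. Applied ad valorem rate: 15.5% + 12.4% = 27.9%.
Duty = £82,419.99 × 27.9% + 2,181 × £0.32 = £23,693.10.
Line 3 (L-366, Junay, 762 kg, £2,141.22):
Base rate for L-366 is 8%.
Origin Junay qualifies under the Naresta–Junay agreement and L-366 is covered: preferential rate Free applies instead.
Duty = £2,141.22 × 0% = £0.00.
Line 4 (A-575, Junay, 805 kg, £169,806.70):
Base rate for A-575 is 15% + £2.51/kg.
Origin Junay qualifies under the Naresta–Junay agreement and A-575 is covered: preferential rate 14% applies instead.
Duty = £169,806.70 × 14% = £23,772.94.
Total = £0.00 + £23,693.10 + £0.00 + £23,772.94 = £47,466.04.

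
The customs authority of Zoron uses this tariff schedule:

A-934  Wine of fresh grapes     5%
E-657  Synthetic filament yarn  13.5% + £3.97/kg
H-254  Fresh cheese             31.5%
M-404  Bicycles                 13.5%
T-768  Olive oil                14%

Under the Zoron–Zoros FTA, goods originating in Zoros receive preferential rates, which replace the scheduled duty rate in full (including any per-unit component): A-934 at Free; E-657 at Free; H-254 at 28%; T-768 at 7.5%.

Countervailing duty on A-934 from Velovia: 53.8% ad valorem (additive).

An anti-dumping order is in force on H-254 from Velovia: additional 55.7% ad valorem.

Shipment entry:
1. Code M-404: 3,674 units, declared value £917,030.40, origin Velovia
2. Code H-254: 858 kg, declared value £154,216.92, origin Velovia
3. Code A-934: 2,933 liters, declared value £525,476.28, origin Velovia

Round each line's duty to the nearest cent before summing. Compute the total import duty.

Line 1 (M-404, Velovia, 3,674 units, £917,030.40):
Base rate for M-404 is 13.5%.
Duty = £917,030.40 × 13.5% = £123,799.10.
Line 2 (H-254, Velovia, 858 kg, £154,216.92):
Base rate for H-254 is 31.5%.
H-254 has an FTA preferential rate, but origin Velovia is not Zoros; base rate stands.
Additional duty on H-254 from Velovia: +55.7%. Applied ad valorem rate: 31.5% + 55.7% = 87.2%.
Duty = £154,216.92 × 87.2% = £134,477.15.
Line 3 (A-934, Velovia, 2,933 liters, £525,476.28):
Base rate for A-934 is 5%.
A-934 has an FTA preferential rate, but origin Velovia is not Zoros; base rate stands.
Additional duty on A-934 from Velovia: +53.8%. Applied ad valorem rate: 5% + 53.8% = 58.8%.
Duty = £525,476.28 × 58.8% = £308,980.05.
Total = £123,799.10 + £134,477.15 + £308,980.05 = £567,256.30.

£567,256.30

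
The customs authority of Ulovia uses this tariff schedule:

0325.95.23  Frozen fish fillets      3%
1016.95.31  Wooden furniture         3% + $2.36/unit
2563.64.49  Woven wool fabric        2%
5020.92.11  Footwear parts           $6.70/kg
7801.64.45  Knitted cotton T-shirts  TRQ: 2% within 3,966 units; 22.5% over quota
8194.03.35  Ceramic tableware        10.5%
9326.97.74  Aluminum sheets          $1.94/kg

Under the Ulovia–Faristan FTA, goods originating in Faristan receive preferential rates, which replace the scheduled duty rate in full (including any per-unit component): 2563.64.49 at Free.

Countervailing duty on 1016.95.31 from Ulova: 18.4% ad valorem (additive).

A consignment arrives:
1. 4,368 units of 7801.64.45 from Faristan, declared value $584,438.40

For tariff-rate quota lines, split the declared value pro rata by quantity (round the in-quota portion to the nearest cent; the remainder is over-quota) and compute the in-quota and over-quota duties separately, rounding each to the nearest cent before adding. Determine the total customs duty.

Line 1 (7801.64.45, Faristan, 4,368 units, $584,438.40):
Code 7801.64.45 is under a tariff-rate quota (threshold 3,966 units). In-quota: 3,966 units at 2%; over-quota: 402 units at 22.5%.
Pro-rata value split: in-quota = $584,438.40 × 3,966/4,368 = $530,650.80; over-quota = $584,438.40 − $530,650.80 = $53,787.60.
In-quota duty = $530,650.80 × 2% = $10,613.02. Over-quota duty = $53,787.60 × 22.5% = $12,102.21.
Line duty = $10,613.02 + $12,102.21 = $22,715.23.

$22,715.23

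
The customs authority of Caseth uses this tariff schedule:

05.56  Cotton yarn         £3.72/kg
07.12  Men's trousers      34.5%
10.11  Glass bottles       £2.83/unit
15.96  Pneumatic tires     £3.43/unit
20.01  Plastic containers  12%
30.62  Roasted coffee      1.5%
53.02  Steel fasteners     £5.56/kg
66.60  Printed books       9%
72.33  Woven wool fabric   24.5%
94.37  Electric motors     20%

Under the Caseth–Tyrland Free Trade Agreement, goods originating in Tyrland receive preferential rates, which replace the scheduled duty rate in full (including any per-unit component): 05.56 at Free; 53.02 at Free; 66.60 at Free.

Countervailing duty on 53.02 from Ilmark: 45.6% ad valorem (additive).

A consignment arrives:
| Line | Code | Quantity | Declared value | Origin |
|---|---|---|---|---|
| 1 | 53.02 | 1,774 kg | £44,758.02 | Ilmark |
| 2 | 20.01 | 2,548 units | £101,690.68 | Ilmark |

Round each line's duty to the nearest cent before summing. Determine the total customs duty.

Line 1 (53.02, Ilmark, 1,774 kg, £44,758.02):
Base rate for 53.02 is £5.56/kg.
53.02 has an FTA preferential rate, but origin Ilmark is not Tyrland; base rate stands.
Additional duty on 53.02 from Ilmark: +45.6% ad valorem. Applied ad valorem rate = 45.6%.
Duty = £44,758.02 × 45.6% + 1,774 × £5.56 = £30,273.10.
Line 2 (20.01, Ilmark, 2,548 units, £101,690.68):
Base rate for 20.01 is 12%.
Duty = £101,690.68 × 12% = £12,202.88.
Total = £30,273.10 + £12,202.88 = £42,475.98.

£42,475.98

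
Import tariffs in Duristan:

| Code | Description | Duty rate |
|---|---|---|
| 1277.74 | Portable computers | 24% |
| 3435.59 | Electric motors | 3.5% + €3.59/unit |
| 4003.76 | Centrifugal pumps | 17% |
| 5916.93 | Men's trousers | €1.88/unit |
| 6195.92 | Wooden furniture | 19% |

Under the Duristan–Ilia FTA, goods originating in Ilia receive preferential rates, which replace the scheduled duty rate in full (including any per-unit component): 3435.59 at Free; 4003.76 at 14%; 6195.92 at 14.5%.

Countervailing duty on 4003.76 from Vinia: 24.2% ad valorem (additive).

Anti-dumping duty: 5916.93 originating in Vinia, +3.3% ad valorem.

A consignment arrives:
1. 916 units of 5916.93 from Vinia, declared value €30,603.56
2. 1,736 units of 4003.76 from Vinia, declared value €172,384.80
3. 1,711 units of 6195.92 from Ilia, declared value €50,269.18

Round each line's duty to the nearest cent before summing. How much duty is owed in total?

€81,043.57

Line 1 (5916.93, Vinia, 916 units, €30,603.56):
Base rate for 5916.93 is €1.88/unit.
Additional duty on 5916.93 from Vinia: +3.3% ad valorem. Applied ad valorem rate = 3.3%.
Duty = €30,603.56 × 3.3% + 916 × €1.88 = €2,732.00.
Line 2 (4003.76, Vinia, 1,736 units, €172,384.80):
Base rate for 4003.76 is 17%.
4003.76 has an FTA preferential rate, but origin Vinia is not Ilia; base rate stands.
Additional duty on 4003.76 from Vinia: +24.2%. Applied ad valorem rate: 17% + 24.2% = 41.2%.
Duty = €172,384.80 × 41.2% = €71,022.54.
Line 3 (6195.92, Ilia, 1,711 units, €50,269.18):
Base rate for 6195.92 is 19%.
Origin Ilia qualifies under the Duristan–Ilia agreement and 6195.92 is covered: preferential rate 14.5% applies instead.
Duty = €50,269.18 × 14.5% = €7,289.03.
Total = €2,732.00 + €71,022.54 + €7,289.03 = €81,043.57.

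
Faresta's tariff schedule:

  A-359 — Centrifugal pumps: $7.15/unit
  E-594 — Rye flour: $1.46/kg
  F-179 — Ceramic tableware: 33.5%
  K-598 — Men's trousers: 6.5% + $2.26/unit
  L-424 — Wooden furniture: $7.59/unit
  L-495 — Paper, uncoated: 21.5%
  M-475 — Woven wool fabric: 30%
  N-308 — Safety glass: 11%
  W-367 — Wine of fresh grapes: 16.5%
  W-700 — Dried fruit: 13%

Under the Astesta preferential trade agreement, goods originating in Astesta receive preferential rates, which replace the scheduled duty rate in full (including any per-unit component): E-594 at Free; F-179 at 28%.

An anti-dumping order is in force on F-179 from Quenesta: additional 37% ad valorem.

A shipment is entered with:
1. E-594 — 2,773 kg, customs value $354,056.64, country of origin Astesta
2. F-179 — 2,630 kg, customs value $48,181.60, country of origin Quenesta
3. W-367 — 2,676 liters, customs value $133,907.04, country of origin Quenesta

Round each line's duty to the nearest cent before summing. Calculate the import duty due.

$56,062.69

Line 1 (E-594, Astesta, 2,773 kg, $354,056.64):
Base rate for E-594 is $1.46/kg.
Origin Astesta qualifies under the Faresta–Astesta agreement and E-594 is covered: preferential rate Free applies instead.
Duty = $354,056.64 × 0% = $0.00.
Line 2 (F-179, Quenesta, 2,630 kg, $48,181.60):
Base rate for F-179 is 33.5%.
F-179 has an FTA preferential rate, but origin Quenesta is not Astesta; base rate stands.
Additional duty on F-179 from Quenesta: +37%. Applied ad valorem rate: 33.5% + 37% = 70.5%.
Duty = $48,181.60 × 70.5% = $33,968.03.
Line 3 (W-367, Quenesta, 2,676 liters, $133,907.04):
Base rate for W-367 is 16.5%.
Duty = $133,907.04 × 16.5% = $22,094.66.
Total = $0.00 + $33,968.03 + $22,094.66 = $56,062.69.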